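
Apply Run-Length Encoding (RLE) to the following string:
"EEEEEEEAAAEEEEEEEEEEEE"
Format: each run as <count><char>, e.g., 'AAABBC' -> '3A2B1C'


Scanning runs left to right:
  i=0: run of 'E' x 7 -> '7E'
  i=7: run of 'A' x 3 -> '3A'
  i=10: run of 'E' x 12 -> '12E'

RLE = 7E3A12E


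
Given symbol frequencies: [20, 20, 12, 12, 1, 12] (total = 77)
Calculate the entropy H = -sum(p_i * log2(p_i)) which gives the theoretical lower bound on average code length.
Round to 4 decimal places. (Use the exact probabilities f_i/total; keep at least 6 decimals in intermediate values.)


Per-symbol terms -p_i * log2(p_i) with p_i = f_i/77:
  p = 20/77 = 0.259740: log2(p) = -1.944858, -p*log2(p) = 0.505158
  p = 20/77 = 0.259740: log2(p) = -1.944858, -p*log2(p) = 0.505158
  p = 12/77 = 0.155844: log2(p) = -2.681824, -p*log2(p) = 0.417947
  p = 12/77 = 0.155844: log2(p) = -2.681824, -p*log2(p) = 0.417947
  p = 1/77 = 0.012987: log2(p) = -6.266787, -p*log2(p) = 0.081387
  p = 12/77 = 0.155844: log2(p) = -2.681824, -p*log2(p) = 0.417947
H = 0.505158 + 0.505158 + 0.417947 + 0.417947 + 0.081387 + 0.417947 = 2.345544

H = 2.3455 bits/symbol


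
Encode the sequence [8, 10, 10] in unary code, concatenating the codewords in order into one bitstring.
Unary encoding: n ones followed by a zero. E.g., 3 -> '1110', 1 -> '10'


Encode each number as n ones followed by a terminating 0:
  8 -> 111111110 (9 bits)
  10 -> 11111111110 (11 bits)
  10 -> 11111111110 (11 bits)
Total length = 9 + 11 + 11 = 31 bits.

Unary([8, 10, 10]) = 1111111101111111111011111111110 (31 bits)


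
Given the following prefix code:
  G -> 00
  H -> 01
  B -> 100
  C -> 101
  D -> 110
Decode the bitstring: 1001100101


Decoding step by step:
Bits 100 -> B
Bits 110 -> D
Bits 01 -> H
Bits 01 -> H


Decoded message: BDHH


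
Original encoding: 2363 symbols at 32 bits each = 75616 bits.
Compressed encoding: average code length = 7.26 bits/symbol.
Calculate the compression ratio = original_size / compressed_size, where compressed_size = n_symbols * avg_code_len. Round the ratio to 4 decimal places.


original_size = n_symbols * orig_bits = 2363 * 32 = 75616 bits
compressed_size = n_symbols * avg_code_len = 2363 * 7.26 = 17155.38 bits
ratio = original_size / compressed_size = 75616 / 17155.38 = 4.4077

Compression ratio = 4.4077


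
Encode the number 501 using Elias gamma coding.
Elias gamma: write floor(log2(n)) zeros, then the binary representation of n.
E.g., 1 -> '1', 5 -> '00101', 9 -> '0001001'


num_bits = floor(log2(501)) + 1 = 9
leading_zeros = num_bits - 1 = 8
binary(501) = 111110101

Elias gamma(501) = '00000000' + '111110101' = 00000000111110101 (17 bits)


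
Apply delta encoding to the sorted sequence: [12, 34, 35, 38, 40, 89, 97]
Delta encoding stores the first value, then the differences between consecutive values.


First value: 12
Deltas:
  34 - 12 = 22
  35 - 34 = 1
  38 - 35 = 3
  40 - 38 = 2
  89 - 40 = 49
  97 - 89 = 8


Delta encoded: [12, 22, 1, 3, 2, 49, 8]


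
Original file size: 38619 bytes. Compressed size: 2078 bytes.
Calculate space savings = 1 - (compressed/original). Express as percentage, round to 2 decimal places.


ratio = compressed/original = 2078/38619 = 0.053808
savings = 1 - ratio = 1 - 0.053808 = 0.946192
as a percentage: 0.946192 * 100 = 94.62%

Space savings = 1 - 2078/38619 = 94.62%


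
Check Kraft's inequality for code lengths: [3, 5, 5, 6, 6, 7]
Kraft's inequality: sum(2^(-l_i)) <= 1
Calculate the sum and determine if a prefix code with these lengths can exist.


Sum = 2^(-3) + 2^(-5) + 2^(-5) + 2^(-6) + 2^(-6) + 2^(-7)
    = 0.125 + 0.03125 + 0.03125 + 0.015625 + 0.015625 + 0.0078125
    = 29/128 = 0.2265625
Since 0.2265625 <= 1, Kraft's inequality IS satisfied.
A prefix code with these lengths CAN exist.

Kraft sum = 0.2265625. Satisfied.


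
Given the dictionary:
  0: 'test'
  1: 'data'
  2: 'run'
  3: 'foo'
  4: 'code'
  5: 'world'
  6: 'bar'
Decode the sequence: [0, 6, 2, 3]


Look up each index in the dictionary:
  0 -> 'test'
  6 -> 'bar'
  2 -> 'run'
  3 -> 'foo'

Decoded: "test bar run foo"


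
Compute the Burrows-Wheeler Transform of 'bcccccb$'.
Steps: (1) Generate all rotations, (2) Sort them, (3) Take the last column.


Rotations (sorted):
  0: $bcccccb -> last char: b
  1: b$bccccc -> last char: c
  2: bcccccb$ -> last char: $
  3: cb$bcccc -> last char: c
  4: ccb$bccc -> last char: c
  5: cccb$bcc -> last char: c
  6: ccccb$bc -> last char: c
  7: cccccb$b -> last char: b


BWT = bc$ccccb


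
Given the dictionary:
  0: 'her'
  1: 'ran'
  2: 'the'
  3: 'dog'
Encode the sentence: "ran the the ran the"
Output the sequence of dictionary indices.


Look up each word in the dictionary:
  'ran' -> 1
  'the' -> 2
  'the' -> 2
  'ran' -> 1
  'the' -> 2

Encoded: [1, 2, 2, 1, 2]


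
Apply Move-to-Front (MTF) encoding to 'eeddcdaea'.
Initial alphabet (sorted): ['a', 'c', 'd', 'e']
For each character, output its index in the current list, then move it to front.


MTF encoding:
'e': index 3 in ['a', 'c', 'd', 'e'] -> ['e', 'a', 'c', 'd']
'e': index 0 in ['e', 'a', 'c', 'd'] -> ['e', 'a', 'c', 'd']
'd': index 3 in ['e', 'a', 'c', 'd'] -> ['d', 'e', 'a', 'c']
'd': index 0 in ['d', 'e', 'a', 'c'] -> ['d', 'e', 'a', 'c']
'c': index 3 in ['d', 'e', 'a', 'c'] -> ['c', 'd', 'e', 'a']
'd': index 1 in ['c', 'd', 'e', 'a'] -> ['d', 'c', 'e', 'a']
'a': index 3 in ['d', 'c', 'e', 'a'] -> ['a', 'd', 'c', 'e']
'e': index 3 in ['a', 'd', 'c', 'e'] -> ['e', 'a', 'd', 'c']
'a': index 1 in ['e', 'a', 'd', 'c'] -> ['a', 'e', 'd', 'c']


Output: [3, 0, 3, 0, 3, 1, 3, 3, 1]


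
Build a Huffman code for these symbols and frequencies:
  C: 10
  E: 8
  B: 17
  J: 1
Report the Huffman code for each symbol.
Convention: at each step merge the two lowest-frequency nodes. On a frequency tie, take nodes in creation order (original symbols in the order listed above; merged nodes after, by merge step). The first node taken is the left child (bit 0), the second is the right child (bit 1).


Huffman tree construction:
Step 1: Merge J(1) + E(8) = 9
Step 2: Merge (J+E)(9) + C(10) = 19
Step 3: Merge B(17) + ((J+E)+C)(19) = 36
Read each symbol's code off the tree from the root (left child = 0, right child = 1).

Codes:
  C: 11 (length 2)
  E: 101 (length 3)
  B: 0 (length 1)
  J: 100 (length 3)
Average code length: 64/36 = 1.7778 bits/symbol


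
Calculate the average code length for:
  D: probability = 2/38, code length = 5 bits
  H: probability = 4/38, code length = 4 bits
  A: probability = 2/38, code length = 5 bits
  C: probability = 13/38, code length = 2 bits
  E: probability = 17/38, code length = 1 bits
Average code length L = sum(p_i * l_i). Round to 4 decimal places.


Weighted contributions p_i * l_i:
  D: (2/38) * 5 = 10/38
  H: (4/38) * 4 = 16/38
  A: (2/38) * 5 = 10/38
  C: (13/38) * 2 = 26/38
  E: (17/38) * 1 = 17/38
Sum = (10 + 16 + 10 + 26 + 17)/38 = 79/38

L = 79/38 = 2.0789 bits/symbol


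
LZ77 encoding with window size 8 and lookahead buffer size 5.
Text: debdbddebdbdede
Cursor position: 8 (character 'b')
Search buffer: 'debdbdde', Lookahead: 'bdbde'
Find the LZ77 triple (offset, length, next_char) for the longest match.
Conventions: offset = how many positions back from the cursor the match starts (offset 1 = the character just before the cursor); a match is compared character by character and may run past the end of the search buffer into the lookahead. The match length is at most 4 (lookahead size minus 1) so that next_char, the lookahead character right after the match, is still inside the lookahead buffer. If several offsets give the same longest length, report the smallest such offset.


Try each offset into the search buffer:
  offset=1 (pos 7, char 'e'): match length 0
  offset=2 (pos 6, char 'd'): match length 0
  offset=3 (pos 5, char 'd'): match length 0
  offset=4 (pos 4, char 'b'): match length 2
  offset=5 (pos 3, char 'd'): match length 0
  offset=6 (pos 2, char 'b'): match length 4
  offset=7 (pos 1, char 'e'): match length 0
  offset=8 (pos 0, char 'd'): match length 0
Longest match has length 4 at offset 6.
next_char = character at position 8 + 4 = 12 -> 'e'

Best match: offset=6, length=4 (matching 'bdbd' starting at position 2)
LZ77 triple: (6, 4, 'e')


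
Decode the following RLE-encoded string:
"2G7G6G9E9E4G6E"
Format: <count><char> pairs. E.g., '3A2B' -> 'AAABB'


Expanding each <count><char> pair:
  2G -> 'GG'
  7G -> 'GGGGGGG'
  6G -> 'GGGGGG'
  9E -> 'EEEEEEEEE'
  9E -> 'EEEEEEEEE'
  4G -> 'GGGG'
  6E -> 'EEEEEE'

Decoded = GGGGGGGGGGGGGGGEEEEEEEEEEEEEEEEEEGGGGEEEEEE


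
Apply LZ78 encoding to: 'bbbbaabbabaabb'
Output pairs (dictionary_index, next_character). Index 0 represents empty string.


LZ78 encoding steps:
Dictionary: {0: ''}
Step 1: w='' (idx 0), next='b' -> output (0, 'b'), add 'b' as idx 1
Step 2: w='b' (idx 1), next='b' -> output (1, 'b'), add 'bb' as idx 2
Step 3: w='b' (idx 1), next='a' -> output (1, 'a'), add 'ba' as idx 3
Step 4: w='' (idx 0), next='a' -> output (0, 'a'), add 'a' as idx 4
Step 5: w='bb' (idx 2), next='a' -> output (2, 'a'), add 'bba' as idx 5
Step 6: w='ba' (idx 3), next='a' -> output (3, 'a'), add 'baa' as idx 6
Step 7: w='bb' (idx 2), end of input -> output (2, '')


Encoded: [(0, 'b'), (1, 'b'), (1, 'a'), (0, 'a'), (2, 'a'), (3, 'a'), (2, '')]


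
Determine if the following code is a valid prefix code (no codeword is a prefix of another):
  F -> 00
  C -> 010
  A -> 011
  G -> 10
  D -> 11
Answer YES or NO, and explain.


Checking each pair (does one codeword prefix another?):
  F='00' vs C='010': no prefix
  F='00' vs A='011': no prefix
  F='00' vs G='10': no prefix
  F='00' vs D='11': no prefix
  C='010' vs F='00': no prefix
  C='010' vs A='011': no prefix
  C='010' vs G='10': no prefix
  C='010' vs D='11': no prefix
  A='011' vs F='00': no prefix
  A='011' vs C='010': no prefix
  A='011' vs G='10': no prefix
  A='011' vs D='11': no prefix
  G='10' vs F='00': no prefix
  G='10' vs C='010': no prefix
  G='10' vs A='011': no prefix
  G='10' vs D='11': no prefix
  D='11' vs F='00': no prefix
  D='11' vs C='010': no prefix
  D='11' vs A='011': no prefix
  D='11' vs G='10': no prefix
No violation found over all pairs.

YES -- this is a valid prefix code. No codeword is a prefix of any other codeword.


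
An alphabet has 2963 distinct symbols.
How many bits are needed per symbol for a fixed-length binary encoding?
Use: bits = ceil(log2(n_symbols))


log2(2963) = 11.5328
Bracket: 2^11 = 2048 < 2963 <= 2^12 = 4096
So ceil(log2(2963)) = 12

bits = ceil(log2(2963)) = ceil(11.5328) = 12 bits


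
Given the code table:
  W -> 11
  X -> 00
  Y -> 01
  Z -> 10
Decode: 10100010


Decoding:
10 -> Z
10 -> Z
00 -> X
10 -> Z


Result: ZZXZ


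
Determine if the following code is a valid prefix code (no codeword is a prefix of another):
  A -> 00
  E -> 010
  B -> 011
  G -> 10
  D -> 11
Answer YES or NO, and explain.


Checking each pair (does one codeword prefix another?):
  A='00' vs E='010': no prefix
  A='00' vs B='011': no prefix
  A='00' vs G='10': no prefix
  A='00' vs D='11': no prefix
  E='010' vs A='00': no prefix
  E='010' vs B='011': no prefix
  E='010' vs G='10': no prefix
  E='010' vs D='11': no prefix
  B='011' vs A='00': no prefix
  B='011' vs E='010': no prefix
  B='011' vs G='10': no prefix
  B='011' vs D='11': no prefix
  G='10' vs A='00': no prefix
  G='10' vs E='010': no prefix
  G='10' vs B='011': no prefix
  G='10' vs D='11': no prefix
  D='11' vs A='00': no prefix
  D='11' vs E='010': no prefix
  D='11' vs B='011': no prefix
  D='11' vs G='10': no prefix
No violation found over all pairs.

YES -- this is a valid prefix code. No codeword is a prefix of any other codeword.


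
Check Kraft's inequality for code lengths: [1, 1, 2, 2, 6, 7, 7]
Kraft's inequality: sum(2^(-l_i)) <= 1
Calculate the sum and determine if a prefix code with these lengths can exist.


Sum = 2^(-1) + 2^(-1) + 2^(-2) + 2^(-2) + 2^(-6) + 2^(-7) + 2^(-7)
    = 0.5 + 0.5 + 0.25 + 0.25 + 0.015625 + 0.0078125 + 0.0078125
    = 196/128 = 1.53125
Since 1.53125 > 1, Kraft's inequality is NOT satisfied.
A prefix code with these lengths CANNOT exist.

Kraft sum = 1.53125. Not satisfied.


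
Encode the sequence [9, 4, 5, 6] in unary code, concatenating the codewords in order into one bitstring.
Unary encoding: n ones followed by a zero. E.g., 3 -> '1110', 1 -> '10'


Encode each number as n ones followed by a terminating 0:
  9 -> 1111111110 (10 bits)
  4 -> 11110 (5 bits)
  5 -> 111110 (6 bits)
  6 -> 1111110 (7 bits)
Total length = 10 + 5 + 6 + 7 = 28 bits.

Unary([9, 4, 5, 6]) = 1111111110111101111101111110 (28 bits)


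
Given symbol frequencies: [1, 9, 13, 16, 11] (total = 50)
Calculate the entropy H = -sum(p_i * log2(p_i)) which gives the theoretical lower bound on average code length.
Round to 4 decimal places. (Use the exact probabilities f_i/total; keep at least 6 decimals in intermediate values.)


Per-symbol terms -p_i * log2(p_i) with p_i = f_i/50:
  p = 1/50 = 0.020000: log2(p) = -5.643856, -p*log2(p) = 0.112877
  p = 9/50 = 0.180000: log2(p) = -2.473931, -p*log2(p) = 0.445308
  p = 13/50 = 0.260000: log2(p) = -1.943416, -p*log2(p) = 0.505288
  p = 16/50 = 0.320000: log2(p) = -1.643856, -p*log2(p) = 0.526034
  p = 11/50 = 0.220000: log2(p) = -2.184425, -p*log2(p) = 0.480573
H = 0.112877 + 0.445308 + 0.505288 + 0.526034 + 0.480573 = 2.070080

H = 2.0701 bits/symbol


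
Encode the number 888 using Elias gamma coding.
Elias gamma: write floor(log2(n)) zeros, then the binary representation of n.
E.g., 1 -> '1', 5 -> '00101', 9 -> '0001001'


num_bits = floor(log2(888)) + 1 = 10
leading_zeros = num_bits - 1 = 9
binary(888) = 1101111000

Elias gamma(888) = '000000000' + '1101111000' = 0000000001101111000 (19 bits)


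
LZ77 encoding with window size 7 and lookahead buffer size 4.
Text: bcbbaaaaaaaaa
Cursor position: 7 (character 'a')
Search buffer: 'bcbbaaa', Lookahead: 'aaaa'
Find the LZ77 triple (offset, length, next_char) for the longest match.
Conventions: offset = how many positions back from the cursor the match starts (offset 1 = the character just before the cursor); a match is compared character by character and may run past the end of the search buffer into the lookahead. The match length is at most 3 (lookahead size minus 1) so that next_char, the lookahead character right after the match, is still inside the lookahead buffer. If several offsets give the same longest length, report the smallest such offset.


Try each offset into the search buffer:
  offset=1 (pos 6, char 'a'): match length 3
  offset=2 (pos 5, char 'a'): match length 3
  offset=3 (pos 4, char 'a'): match length 3
  offset=4 (pos 3, char 'b'): match length 0
  offset=5 (pos 2, char 'b'): match length 0
  offset=6 (pos 1, char 'c'): match length 0
  offset=7 (pos 0, char 'b'): match length 0
Longest match has length 3, found at offsets 1, 2, 3; take the smallest, offset 1.
next_char = character at position 7 + 3 = 10 -> 'a'

Best match: offset=1, length=3 (matching 'aaa' starting at position 6)
LZ77 triple: (1, 3, 'a')


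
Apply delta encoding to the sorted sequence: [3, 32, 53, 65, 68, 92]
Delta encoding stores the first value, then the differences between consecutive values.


First value: 3
Deltas:
  32 - 3 = 29
  53 - 32 = 21
  65 - 53 = 12
  68 - 65 = 3
  92 - 68 = 24


Delta encoded: [3, 29, 21, 12, 3, 24]


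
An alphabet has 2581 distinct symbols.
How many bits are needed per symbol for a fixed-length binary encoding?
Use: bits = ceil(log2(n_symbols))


log2(2581) = 11.3337
Bracket: 2^11 = 2048 < 2581 <= 2^12 = 4096
So ceil(log2(2581)) = 12

bits = ceil(log2(2581)) = ceil(11.3337) = 12 bits


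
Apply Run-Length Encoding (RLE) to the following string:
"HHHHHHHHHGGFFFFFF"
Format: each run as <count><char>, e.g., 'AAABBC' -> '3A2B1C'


Scanning runs left to right:
  i=0: run of 'H' x 9 -> '9H'
  i=9: run of 'G' x 2 -> '2G'
  i=11: run of 'F' x 6 -> '6F'

RLE = 9H2G6F


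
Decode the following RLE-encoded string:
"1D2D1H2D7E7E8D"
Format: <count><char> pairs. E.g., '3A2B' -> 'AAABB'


Expanding each <count><char> pair:
  1D -> 'D'
  2D -> 'DD'
  1H -> 'H'
  2D -> 'DD'
  7E -> 'EEEEEEE'
  7E -> 'EEEEEEE'
  8D -> 'DDDDDDDD'

Decoded = DDDHDDEEEEEEEEEEEEEEDDDDDDDD


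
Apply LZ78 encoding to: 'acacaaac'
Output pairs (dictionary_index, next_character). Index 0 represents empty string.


LZ78 encoding steps:
Dictionary: {0: ''}
Step 1: w='' (idx 0), next='a' -> output (0, 'a'), add 'a' as idx 1
Step 2: w='' (idx 0), next='c' -> output (0, 'c'), add 'c' as idx 2
Step 3: w='a' (idx 1), next='c' -> output (1, 'c'), add 'ac' as idx 3
Step 4: w='a' (idx 1), next='a' -> output (1, 'a'), add 'aa' as idx 4
Step 5: w='ac' (idx 3), end of input -> output (3, '')


Encoded: [(0, 'a'), (0, 'c'), (1, 'c'), (1, 'a'), (3, '')]


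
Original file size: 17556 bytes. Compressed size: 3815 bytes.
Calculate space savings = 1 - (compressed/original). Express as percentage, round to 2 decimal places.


ratio = compressed/original = 3815/17556 = 0.217305
savings = 1 - ratio = 1 - 0.217305 = 0.782695
as a percentage: 0.782695 * 100 = 78.27%

Space savings = 1 - 3815/17556 = 78.27%


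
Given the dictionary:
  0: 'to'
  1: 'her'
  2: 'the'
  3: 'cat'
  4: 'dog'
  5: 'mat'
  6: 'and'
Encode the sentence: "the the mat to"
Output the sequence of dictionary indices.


Look up each word in the dictionary:
  'the' -> 2
  'the' -> 2
  'mat' -> 5
  'to' -> 0

Encoded: [2, 2, 5, 0]


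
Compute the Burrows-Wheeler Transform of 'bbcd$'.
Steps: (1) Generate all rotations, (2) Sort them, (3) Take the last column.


Rotations (sorted):
  0: $bbcd -> last char: d
  1: bbcd$ -> last char: $
  2: bcd$b -> last char: b
  3: cd$bb -> last char: b
  4: d$bbc -> last char: c


BWT = d$bbc


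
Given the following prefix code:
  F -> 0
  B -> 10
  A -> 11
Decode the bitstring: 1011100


Decoding step by step:
Bits 10 -> B
Bits 11 -> A
Bits 10 -> B
Bits 0 -> F


Decoded message: BABF


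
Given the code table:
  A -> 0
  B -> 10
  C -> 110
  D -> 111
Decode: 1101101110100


Decoding:
110 -> C
110 -> C
111 -> D
0 -> A
10 -> B
0 -> A


Result: CCDABA


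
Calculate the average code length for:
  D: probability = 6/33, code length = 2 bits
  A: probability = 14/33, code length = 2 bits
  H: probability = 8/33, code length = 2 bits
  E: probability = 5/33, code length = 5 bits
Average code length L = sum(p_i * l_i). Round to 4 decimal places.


Weighted contributions p_i * l_i:
  D: (6/33) * 2 = 12/33
  A: (14/33) * 2 = 28/33
  H: (8/33) * 2 = 16/33
  E: (5/33) * 5 = 25/33
Sum = (12 + 28 + 16 + 25)/33 = 81/33

L = 81/33 = 2.4545 bits/symbol


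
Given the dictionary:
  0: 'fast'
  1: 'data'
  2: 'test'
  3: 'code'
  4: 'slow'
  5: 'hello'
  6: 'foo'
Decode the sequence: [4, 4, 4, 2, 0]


Look up each index in the dictionary:
  4 -> 'slow'
  4 -> 'slow'
  4 -> 'slow'
  2 -> 'test'
  0 -> 'fast'

Decoded: "slow slow slow test fast"


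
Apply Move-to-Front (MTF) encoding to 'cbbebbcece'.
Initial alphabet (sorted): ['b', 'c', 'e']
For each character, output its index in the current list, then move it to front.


MTF encoding:
'c': index 1 in ['b', 'c', 'e'] -> ['c', 'b', 'e']
'b': index 1 in ['c', 'b', 'e'] -> ['b', 'c', 'e']
'b': index 0 in ['b', 'c', 'e'] -> ['b', 'c', 'e']
'e': index 2 in ['b', 'c', 'e'] -> ['e', 'b', 'c']
'b': index 1 in ['e', 'b', 'c'] -> ['b', 'e', 'c']
'b': index 0 in ['b', 'e', 'c'] -> ['b', 'e', 'c']
'c': index 2 in ['b', 'e', 'c'] -> ['c', 'b', 'e']
'e': index 2 in ['c', 'b', 'e'] -> ['e', 'c', 'b']
'c': index 1 in ['e', 'c', 'b'] -> ['c', 'e', 'b']
'e': index 1 in ['c', 'e', 'b'] -> ['e', 'c', 'b']


Output: [1, 1, 0, 2, 1, 0, 2, 2, 1, 1]


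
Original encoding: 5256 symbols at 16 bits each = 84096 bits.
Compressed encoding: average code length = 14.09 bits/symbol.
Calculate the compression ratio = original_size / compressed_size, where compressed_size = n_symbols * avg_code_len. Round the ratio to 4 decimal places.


original_size = n_symbols * orig_bits = 5256 * 16 = 84096 bits
compressed_size = n_symbols * avg_code_len = 5256 * 14.09 = 74057.04 bits
ratio = original_size / compressed_size = 84096 / 74057.04 = 1.1356

Compression ratio = 1.1356


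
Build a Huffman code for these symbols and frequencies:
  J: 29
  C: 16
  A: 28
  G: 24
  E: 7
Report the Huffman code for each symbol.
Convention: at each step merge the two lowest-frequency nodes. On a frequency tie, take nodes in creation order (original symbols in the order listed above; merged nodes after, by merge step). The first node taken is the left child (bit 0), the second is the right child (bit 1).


Huffman tree construction:
Step 1: Merge E(7) + C(16) = 23
Step 2: Merge (E+C)(23) + G(24) = 47
Step 3: Merge A(28) + J(29) = 57
Step 4: Merge ((E+C)+G)(47) + (A+J)(57) = 104
Read each symbol's code off the tree from the root (left child = 0, right child = 1).

Codes:
  J: 11 (length 2)
  C: 001 (length 3)
  A: 10 (length 2)
  G: 01 (length 2)
  E: 000 (length 3)
Average code length: 231/104 = 2.2212 bits/symbol


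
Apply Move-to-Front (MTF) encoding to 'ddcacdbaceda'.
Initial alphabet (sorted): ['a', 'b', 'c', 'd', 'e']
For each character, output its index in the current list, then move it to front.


MTF encoding:
'd': index 3 in ['a', 'b', 'c', 'd', 'e'] -> ['d', 'a', 'b', 'c', 'e']
'd': index 0 in ['d', 'a', 'b', 'c', 'e'] -> ['d', 'a', 'b', 'c', 'e']
'c': index 3 in ['d', 'a', 'b', 'c', 'e'] -> ['c', 'd', 'a', 'b', 'e']
'a': index 2 in ['c', 'd', 'a', 'b', 'e'] -> ['a', 'c', 'd', 'b', 'e']
'c': index 1 in ['a', 'c', 'd', 'b', 'e'] -> ['c', 'a', 'd', 'b', 'e']
'd': index 2 in ['c', 'a', 'd', 'b', 'e'] -> ['d', 'c', 'a', 'b', 'e']
'b': index 3 in ['d', 'c', 'a', 'b', 'e'] -> ['b', 'd', 'c', 'a', 'e']
'a': index 3 in ['b', 'd', 'c', 'a', 'e'] -> ['a', 'b', 'd', 'c', 'e']
'c': index 3 in ['a', 'b', 'd', 'c', 'e'] -> ['c', 'a', 'b', 'd', 'e']
'e': index 4 in ['c', 'a', 'b', 'd', 'e'] -> ['e', 'c', 'a', 'b', 'd']
'd': index 4 in ['e', 'c', 'a', 'b', 'd'] -> ['d', 'e', 'c', 'a', 'b']
'a': index 3 in ['d', 'e', 'c', 'a', 'b'] -> ['a', 'd', 'e', 'c', 'b']


Output: [3, 0, 3, 2, 1, 2, 3, 3, 3, 4, 4, 3]


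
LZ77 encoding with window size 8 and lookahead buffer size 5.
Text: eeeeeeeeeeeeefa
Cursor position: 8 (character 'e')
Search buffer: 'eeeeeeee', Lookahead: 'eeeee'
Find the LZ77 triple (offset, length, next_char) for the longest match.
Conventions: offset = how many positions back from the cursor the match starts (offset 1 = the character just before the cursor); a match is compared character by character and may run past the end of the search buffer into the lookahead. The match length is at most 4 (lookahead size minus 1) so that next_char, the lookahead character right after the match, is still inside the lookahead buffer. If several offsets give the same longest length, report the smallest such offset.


Try each offset into the search buffer:
  offset=1 (pos 7, char 'e'): match length 4
  offset=2 (pos 6, char 'e'): match length 4
  offset=3 (pos 5, char 'e'): match length 4
  offset=4 (pos 4, char 'e'): match length 4
  offset=5 (pos 3, char 'e'): match length 4
  offset=6 (pos 2, char 'e'): match length 4
  offset=7 (pos 1, char 'e'): match length 4
  offset=8 (pos 0, char 'e'): match length 4
Longest match has length 4, found at offsets 1, 2, 3, 4, 5, 6, 7, 8; take the smallest, offset 1.
next_char = character at position 8 + 4 = 12 -> 'e'

Best match: offset=1, length=4 (matching 'eeee' starting at position 7)
LZ77 triple: (1, 4, 'e')


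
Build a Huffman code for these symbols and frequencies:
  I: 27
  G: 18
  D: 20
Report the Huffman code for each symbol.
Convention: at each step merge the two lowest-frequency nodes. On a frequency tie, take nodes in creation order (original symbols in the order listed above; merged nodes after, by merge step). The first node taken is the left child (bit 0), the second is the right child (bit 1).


Huffman tree construction:
Step 1: Merge G(18) + D(20) = 38
Step 2: Merge I(27) + (G+D)(38) = 65
Read each symbol's code off the tree from the root (left child = 0, right child = 1).

Codes:
  I: 0 (length 1)
  G: 10 (length 2)
  D: 11 (length 2)
Average code length: 103/65 = 1.5846 bits/symbol


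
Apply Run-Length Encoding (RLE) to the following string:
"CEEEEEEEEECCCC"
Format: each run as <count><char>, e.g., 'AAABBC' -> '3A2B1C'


Scanning runs left to right:
  i=0: run of 'C' x 1 -> '1C'
  i=1: run of 'E' x 9 -> '9E'
  i=10: run of 'C' x 4 -> '4C'

RLE = 1C9E4C


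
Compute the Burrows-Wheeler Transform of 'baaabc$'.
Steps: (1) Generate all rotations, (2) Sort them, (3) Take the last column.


Rotations (sorted):
  0: $baaabc -> last char: c
  1: aaabc$b -> last char: b
  2: aabc$ba -> last char: a
  3: abc$baa -> last char: a
  4: baaabc$ -> last char: $
  5: bc$baaa -> last char: a
  6: c$baaab -> last char: b


BWT = cbaa$ab


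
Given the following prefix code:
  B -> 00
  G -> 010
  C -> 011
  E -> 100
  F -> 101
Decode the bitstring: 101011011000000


Decoding step by step:
Bits 101 -> F
Bits 011 -> C
Bits 011 -> C
Bits 00 -> B
Bits 00 -> B
Bits 00 -> B


Decoded message: FCCBBB


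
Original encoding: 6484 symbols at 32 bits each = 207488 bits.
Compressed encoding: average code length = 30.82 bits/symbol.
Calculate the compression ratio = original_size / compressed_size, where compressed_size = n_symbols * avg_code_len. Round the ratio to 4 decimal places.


original_size = n_symbols * orig_bits = 6484 * 32 = 207488 bits
compressed_size = n_symbols * avg_code_len = 6484 * 30.82 = 199836.88 bits
ratio = original_size / compressed_size = 207488 / 199836.88 = 1.0383

Compression ratio = 1.0383


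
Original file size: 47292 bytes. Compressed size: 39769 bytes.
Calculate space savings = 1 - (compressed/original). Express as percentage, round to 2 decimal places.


ratio = compressed/original = 39769/47292 = 0.840924
savings = 1 - ratio = 1 - 0.840924 = 0.159076
as a percentage: 0.159076 * 100 = 15.91%

Space savings = 1 - 39769/47292 = 15.91%


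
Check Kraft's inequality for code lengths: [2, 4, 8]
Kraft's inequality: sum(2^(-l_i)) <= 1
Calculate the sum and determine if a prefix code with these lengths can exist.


Sum = 2^(-2) + 2^(-4) + 2^(-8)
    = 0.25 + 0.0625 + 0.00390625
    = 81/256 = 0.31640625
Since 0.31640625 <= 1, Kraft's inequality IS satisfied.
A prefix code with these lengths CAN exist.

Kraft sum = 0.31640625. Satisfied.


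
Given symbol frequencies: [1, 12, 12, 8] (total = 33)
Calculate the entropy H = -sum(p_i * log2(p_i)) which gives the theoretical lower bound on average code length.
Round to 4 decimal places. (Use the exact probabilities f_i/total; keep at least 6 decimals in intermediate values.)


Per-symbol terms -p_i * log2(p_i) with p_i = f_i/33:
  p = 1/33 = 0.030303: log2(p) = -5.044394, -p*log2(p) = 0.152860
  p = 12/33 = 0.363636: log2(p) = -1.459432, -p*log2(p) = 0.530702
  p = 12/33 = 0.363636: log2(p) = -1.459432, -p*log2(p) = 0.530702
  p = 8/33 = 0.242424: log2(p) = -2.044394, -p*log2(p) = 0.495611
H = 0.152860 + 0.530702 + 0.530702 + 0.495611 = 1.709875

H = 1.7099 bits/symbol


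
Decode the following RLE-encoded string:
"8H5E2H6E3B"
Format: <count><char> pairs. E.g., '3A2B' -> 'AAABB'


Expanding each <count><char> pair:
  8H -> 'HHHHHHHH'
  5E -> 'EEEEE'
  2H -> 'HH'
  6E -> 'EEEEEE'
  3B -> 'BBB'

Decoded = HHHHHHHHEEEEEHHEEEEEEBBB


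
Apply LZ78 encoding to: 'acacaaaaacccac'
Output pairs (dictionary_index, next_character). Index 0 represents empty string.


LZ78 encoding steps:
Dictionary: {0: ''}
Step 1: w='' (idx 0), next='a' -> output (0, 'a'), add 'a' as idx 1
Step 2: w='' (idx 0), next='c' -> output (0, 'c'), add 'c' as idx 2
Step 3: w='a' (idx 1), next='c' -> output (1, 'c'), add 'ac' as idx 3
Step 4: w='a' (idx 1), next='a' -> output (1, 'a'), add 'aa' as idx 4
Step 5: w='aa' (idx 4), next='a' -> output (4, 'a'), add 'aaa' as idx 5
Step 6: w='c' (idx 2), next='c' -> output (2, 'c'), add 'cc' as idx 6
Step 7: w='c' (idx 2), next='a' -> output (2, 'a'), add 'ca' as idx 7
Step 8: w='c' (idx 2), end of input -> output (2, '')


Encoded: [(0, 'a'), (0, 'c'), (1, 'c'), (1, 'a'), (4, 'a'), (2, 'c'), (2, 'a'), (2, '')]


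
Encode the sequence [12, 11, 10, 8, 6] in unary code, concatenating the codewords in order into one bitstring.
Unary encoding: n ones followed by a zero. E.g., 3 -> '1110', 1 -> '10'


Encode each number as n ones followed by a terminating 0:
  12 -> 1111111111110 (13 bits)
  11 -> 111111111110 (12 bits)
  10 -> 11111111110 (11 bits)
  8 -> 111111110 (9 bits)
  6 -> 1111110 (7 bits)
Total length = 13 + 12 + 11 + 9 + 7 = 52 bits.

Unary([12, 11, 10, 8, 6]) = 1111111111110111111111110111111111101111111101111110 (52 bits)


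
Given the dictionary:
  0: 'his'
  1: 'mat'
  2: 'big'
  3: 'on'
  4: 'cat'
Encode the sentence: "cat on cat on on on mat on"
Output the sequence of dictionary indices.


Look up each word in the dictionary:
  'cat' -> 4
  'on' -> 3
  'cat' -> 4
  'on' -> 3
  'on' -> 3
  'on' -> 3
  'mat' -> 1
  'on' -> 3

Encoded: [4, 3, 4, 3, 3, 3, 1, 3]


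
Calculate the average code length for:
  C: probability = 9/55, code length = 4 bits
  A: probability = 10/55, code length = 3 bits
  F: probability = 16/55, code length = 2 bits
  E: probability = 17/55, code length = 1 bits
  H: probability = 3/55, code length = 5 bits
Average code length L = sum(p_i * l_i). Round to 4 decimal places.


Weighted contributions p_i * l_i:
  C: (9/55) * 4 = 36/55
  A: (10/55) * 3 = 30/55
  F: (16/55) * 2 = 32/55
  E: (17/55) * 1 = 17/55
  H: (3/55) * 5 = 15/55
Sum = (36 + 30 + 32 + 17 + 15)/55 = 130/55

L = 130/55 = 2.3636 bits/symbol


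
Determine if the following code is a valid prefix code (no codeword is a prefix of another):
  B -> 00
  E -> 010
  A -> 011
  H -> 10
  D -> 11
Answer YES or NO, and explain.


Checking each pair (does one codeword prefix another?):
  B='00' vs E='010': no prefix
  B='00' vs A='011': no prefix
  B='00' vs H='10': no prefix
  B='00' vs D='11': no prefix
  E='010' vs B='00': no prefix
  E='010' vs A='011': no prefix
  E='010' vs H='10': no prefix
  E='010' vs D='11': no prefix
  A='011' vs B='00': no prefix
  A='011' vs E='010': no prefix
  A='011' vs H='10': no prefix
  A='011' vs D='11': no prefix
  H='10' vs B='00': no prefix
  H='10' vs E='010': no prefix
  H='10' vs A='011': no prefix
  H='10' vs D='11': no prefix
  D='11' vs B='00': no prefix
  D='11' vs E='010': no prefix
  D='11' vs A='011': no prefix
  D='11' vs H='10': no prefix
No violation found over all pairs.

YES -- this is a valid prefix code. No codeword is a prefix of any other codeword.


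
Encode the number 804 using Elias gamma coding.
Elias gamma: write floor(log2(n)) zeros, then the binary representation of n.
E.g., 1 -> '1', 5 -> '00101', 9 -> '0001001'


num_bits = floor(log2(804)) + 1 = 10
leading_zeros = num_bits - 1 = 9
binary(804) = 1100100100

Elias gamma(804) = '000000000' + '1100100100' = 0000000001100100100 (19 bits)


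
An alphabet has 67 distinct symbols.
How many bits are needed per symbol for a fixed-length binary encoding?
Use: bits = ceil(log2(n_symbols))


log2(67) = 6.0661
Bracket: 2^6 = 64 < 67 <= 2^7 = 128
So ceil(log2(67)) = 7

bits = ceil(log2(67)) = ceil(6.0661) = 7 bits


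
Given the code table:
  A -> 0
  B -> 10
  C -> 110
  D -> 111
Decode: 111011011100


Decoding:
111 -> D
0 -> A
110 -> C
111 -> D
0 -> A
0 -> A


Result: DACDAA


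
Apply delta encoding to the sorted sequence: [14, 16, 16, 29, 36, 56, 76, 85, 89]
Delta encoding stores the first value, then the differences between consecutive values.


First value: 14
Deltas:
  16 - 14 = 2
  16 - 16 = 0
  29 - 16 = 13
  36 - 29 = 7
  56 - 36 = 20
  76 - 56 = 20
  85 - 76 = 9
  89 - 85 = 4


Delta encoded: [14, 2, 0, 13, 7, 20, 20, 9, 4]


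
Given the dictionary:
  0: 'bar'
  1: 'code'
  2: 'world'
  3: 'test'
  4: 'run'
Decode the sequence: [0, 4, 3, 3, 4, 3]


Look up each index in the dictionary:
  0 -> 'bar'
  4 -> 'run'
  3 -> 'test'
  3 -> 'test'
  4 -> 'run'
  3 -> 'test'

Decoded: "bar run test test run test"


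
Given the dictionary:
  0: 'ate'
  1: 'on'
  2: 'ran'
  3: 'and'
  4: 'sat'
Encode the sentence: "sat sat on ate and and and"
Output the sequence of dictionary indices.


Look up each word in the dictionary:
  'sat' -> 4
  'sat' -> 4
  'on' -> 1
  'ate' -> 0
  'and' -> 3
  'and' -> 3
  'and' -> 3

Encoded: [4, 4, 1, 0, 3, 3, 3]


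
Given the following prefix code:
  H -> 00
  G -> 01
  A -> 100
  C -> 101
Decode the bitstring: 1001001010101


Decoding step by step:
Bits 100 -> A
Bits 100 -> A
Bits 101 -> C
Bits 01 -> G
Bits 01 -> G


Decoded message: AACGG


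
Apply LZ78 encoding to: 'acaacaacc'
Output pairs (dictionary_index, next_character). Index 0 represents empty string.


LZ78 encoding steps:
Dictionary: {0: ''}
Step 1: w='' (idx 0), next='a' -> output (0, 'a'), add 'a' as idx 1
Step 2: w='' (idx 0), next='c' -> output (0, 'c'), add 'c' as idx 2
Step 3: w='a' (idx 1), next='a' -> output (1, 'a'), add 'aa' as idx 3
Step 4: w='c' (idx 2), next='a' -> output (2, 'a'), add 'ca' as idx 4
Step 5: w='a' (idx 1), next='c' -> output (1, 'c'), add 'ac' as idx 5
Step 6: w='c' (idx 2), end of input -> output (2, '')


Encoded: [(0, 'a'), (0, 'c'), (1, 'a'), (2, 'a'), (1, 'c'), (2, '')]


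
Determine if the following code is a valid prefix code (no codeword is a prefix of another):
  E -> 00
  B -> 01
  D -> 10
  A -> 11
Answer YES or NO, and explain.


Checking each pair (does one codeword prefix another?):
  E='00' vs B='01': no prefix
  E='00' vs D='10': no prefix
  E='00' vs A='11': no prefix
  B='01' vs E='00': no prefix
  B='01' vs D='10': no prefix
  B='01' vs A='11': no prefix
  D='10' vs E='00': no prefix
  D='10' vs B='01': no prefix
  D='10' vs A='11': no prefix
  A='11' vs E='00': no prefix
  A='11' vs B='01': no prefix
  A='11' vs D='10': no prefix
No violation found over all pairs.

YES -- this is a valid prefix code. No codeword is a prefix of any other codeword.


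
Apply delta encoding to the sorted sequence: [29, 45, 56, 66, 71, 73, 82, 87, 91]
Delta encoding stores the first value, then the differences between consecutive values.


First value: 29
Deltas:
  45 - 29 = 16
  56 - 45 = 11
  66 - 56 = 10
  71 - 66 = 5
  73 - 71 = 2
  82 - 73 = 9
  87 - 82 = 5
  91 - 87 = 4


Delta encoded: [29, 16, 11, 10, 5, 2, 9, 5, 4]


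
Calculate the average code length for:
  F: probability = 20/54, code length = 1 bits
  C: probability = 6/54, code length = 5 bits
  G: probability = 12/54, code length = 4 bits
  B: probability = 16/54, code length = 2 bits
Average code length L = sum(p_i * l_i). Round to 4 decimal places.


Weighted contributions p_i * l_i:
  F: (20/54) * 1 = 20/54
  C: (6/54) * 5 = 30/54
  G: (12/54) * 4 = 48/54
  B: (16/54) * 2 = 32/54
Sum = (20 + 30 + 48 + 32)/54 = 130/54

L = 130/54 = 2.4074 bits/symbol


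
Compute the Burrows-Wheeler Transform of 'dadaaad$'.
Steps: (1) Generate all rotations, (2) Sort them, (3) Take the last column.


Rotations (sorted):
  0: $dadaaad -> last char: d
  1: aaad$dad -> last char: d
  2: aad$dada -> last char: a
  3: ad$dadaa -> last char: a
  4: adaaad$d -> last char: d
  5: d$dadaaa -> last char: a
  6: daaad$da -> last char: a
  7: dadaaad$ -> last char: $


BWT = ddaadaa$


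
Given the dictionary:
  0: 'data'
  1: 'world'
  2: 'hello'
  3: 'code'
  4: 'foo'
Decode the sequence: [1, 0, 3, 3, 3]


Look up each index in the dictionary:
  1 -> 'world'
  0 -> 'data'
  3 -> 'code'
  3 -> 'code'
  3 -> 'code'

Decoded: "world data code code code"


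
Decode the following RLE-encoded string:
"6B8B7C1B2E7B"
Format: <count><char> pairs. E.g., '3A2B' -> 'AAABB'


Expanding each <count><char> pair:
  6B -> 'BBBBBB'
  8B -> 'BBBBBBBB'
  7C -> 'CCCCCCC'
  1B -> 'B'
  2E -> 'EE'
  7B -> 'BBBBBBB'

Decoded = BBBBBBBBBBBBBBCCCCCCCBEEBBBBBBB


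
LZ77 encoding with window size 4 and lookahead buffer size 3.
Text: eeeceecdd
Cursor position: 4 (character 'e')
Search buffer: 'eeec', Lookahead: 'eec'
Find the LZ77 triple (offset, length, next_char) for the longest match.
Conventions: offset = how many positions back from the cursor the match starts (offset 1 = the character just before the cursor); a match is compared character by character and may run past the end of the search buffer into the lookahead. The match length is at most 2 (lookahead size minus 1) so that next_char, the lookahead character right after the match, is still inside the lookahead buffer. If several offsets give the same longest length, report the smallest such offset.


Try each offset into the search buffer:
  offset=1 (pos 3, char 'c'): match length 0
  offset=2 (pos 2, char 'e'): match length 1
  offset=3 (pos 1, char 'e'): match length 2
  offset=4 (pos 0, char 'e'): match length 2
Longest match has length 2, found at offsets 3, 4; take the smallest, offset 3.
next_char = character at position 4 + 2 = 6 -> 'c'

Best match: offset=3, length=2 (matching 'ee' starting at position 1)
LZ77 triple: (3, 2, 'c')


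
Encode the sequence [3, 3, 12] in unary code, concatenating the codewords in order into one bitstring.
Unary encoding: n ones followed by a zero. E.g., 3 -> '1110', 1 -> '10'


Encode each number as n ones followed by a terminating 0:
  3 -> 1110 (4 bits)
  3 -> 1110 (4 bits)
  12 -> 1111111111110 (13 bits)
Total length = 4 + 4 + 13 = 21 bits.

Unary([3, 3, 12]) = 111011101111111111110 (21 bits)


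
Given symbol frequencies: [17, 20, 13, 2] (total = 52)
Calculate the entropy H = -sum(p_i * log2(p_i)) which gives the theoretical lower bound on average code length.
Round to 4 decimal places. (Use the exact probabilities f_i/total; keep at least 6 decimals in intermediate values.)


Per-symbol terms -p_i * log2(p_i) with p_i = f_i/52:
  p = 17/52 = 0.326923: log2(p) = -1.612977, -p*log2(p) = 0.527319
  p = 20/52 = 0.384615: log2(p) = -1.378512, -p*log2(p) = 0.530197
  p = 13/52 = 0.250000: log2(p) = -2.000000, -p*log2(p) = 0.500000
  p = 2/52 = 0.038462: log2(p) = -4.700440, -p*log2(p) = 0.180786
H = 0.527319 + 0.530197 + 0.500000 + 0.180786 = 1.738302

H = 1.7383 bits/symbol


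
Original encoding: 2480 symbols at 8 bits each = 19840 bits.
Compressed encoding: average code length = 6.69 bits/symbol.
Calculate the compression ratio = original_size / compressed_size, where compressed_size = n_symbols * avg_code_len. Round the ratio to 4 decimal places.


original_size = n_symbols * orig_bits = 2480 * 8 = 19840 bits
compressed_size = n_symbols * avg_code_len = 2480 * 6.69 = 16591.2 bits
ratio = original_size / compressed_size = 19840 / 16591.2 = 1.1958

Compression ratio = 1.1958


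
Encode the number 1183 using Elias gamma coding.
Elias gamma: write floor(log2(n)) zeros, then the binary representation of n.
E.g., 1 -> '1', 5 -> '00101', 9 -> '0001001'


num_bits = floor(log2(1183)) + 1 = 11
leading_zeros = num_bits - 1 = 10
binary(1183) = 10010011111

Elias gamma(1183) = '0000000000' + '10010011111' = 000000000010010011111 (21 bits)


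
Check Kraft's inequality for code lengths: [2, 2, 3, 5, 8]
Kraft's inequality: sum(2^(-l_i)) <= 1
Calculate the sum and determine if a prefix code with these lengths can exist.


Sum = 2^(-2) + 2^(-2) + 2^(-3) + 2^(-5) + 2^(-8)
    = 0.25 + 0.25 + 0.125 + 0.03125 + 0.00390625
    = 169/256 = 0.66015625
Since 0.66015625 <= 1, Kraft's inequality IS satisfied.
A prefix code with these lengths CAN exist.

Kraft sum = 0.66015625. Satisfied.


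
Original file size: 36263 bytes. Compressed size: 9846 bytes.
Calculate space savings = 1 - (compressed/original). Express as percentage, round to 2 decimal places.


ratio = compressed/original = 9846/36263 = 0.271516
savings = 1 - ratio = 1 - 0.271516 = 0.728484
as a percentage: 0.728484 * 100 = 72.85%

Space savings = 1 - 9846/36263 = 72.85%


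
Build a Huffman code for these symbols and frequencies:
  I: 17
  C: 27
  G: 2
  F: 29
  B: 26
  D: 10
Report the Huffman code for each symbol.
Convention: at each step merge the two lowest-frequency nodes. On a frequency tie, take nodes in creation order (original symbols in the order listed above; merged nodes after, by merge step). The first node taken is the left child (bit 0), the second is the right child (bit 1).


Huffman tree construction:
Step 1: Merge G(2) + D(10) = 12
Step 2: Merge (G+D)(12) + I(17) = 29
Step 3: Merge B(26) + C(27) = 53
Step 4: Merge F(29) + ((G+D)+I)(29) = 58
Step 5: Merge (B+C)(53) + (F+((G+D)+I))(58) = 111
Read each symbol's code off the tree from the root (left child = 0, right child = 1).

Codes:
  I: 111 (length 3)
  C: 01 (length 2)
  G: 1100 (length 4)
  F: 10 (length 2)
  B: 00 (length 2)
  D: 1101 (length 4)
Average code length: 263/111 = 2.3694 bits/symbol
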